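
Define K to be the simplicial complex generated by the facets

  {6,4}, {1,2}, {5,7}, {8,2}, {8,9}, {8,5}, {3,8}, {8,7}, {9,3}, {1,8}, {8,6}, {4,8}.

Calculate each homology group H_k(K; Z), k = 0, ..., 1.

H_0 ≅ Z,  H_1 ≅ Z^4.

Take the total order 1 < 2 < 3 < 4 < 5 < 6 < 7 < 8 < 9 on the vertex set. Then K (dimension 1) consists of the simplices:

  0-simplices (9): [1], [2], [3], [4], [5], [6], [7], [8], [9]
  1-simplices (12): [1,2], [1,8], [2,8], [3,8], [3,9], [4,6], [4,8], [5,7], [5,8], [6,8], [7,8], [8,9]

Hence C_0 ≅ Z^9, C_1 ≅ Z^12.

Boundary ∂_1: C_1 → C_0 is given by ∂[p,q] = [q] − [p]. For instance
  ∂[1,8] = [8] − [1].
As a 9×12 matrix over Z this has rank 8, with invariant factors (1,1,1,1,1,1,1,1).

Computing H_k = (kernel of ∂_k) / (image of ∂_{k+1}):

  H_0: rank C_0 − rank ∂_1 = 9 − 8 = 1, and the invariant factors of ∂_1 are all 1, so H_0 ≅ Z.
  H_1: rank ker ∂_1 − rank ∂_2 = (12 − 8) − 0 = 4, and there is no ∂_2, so H_1 ≅ Z^4.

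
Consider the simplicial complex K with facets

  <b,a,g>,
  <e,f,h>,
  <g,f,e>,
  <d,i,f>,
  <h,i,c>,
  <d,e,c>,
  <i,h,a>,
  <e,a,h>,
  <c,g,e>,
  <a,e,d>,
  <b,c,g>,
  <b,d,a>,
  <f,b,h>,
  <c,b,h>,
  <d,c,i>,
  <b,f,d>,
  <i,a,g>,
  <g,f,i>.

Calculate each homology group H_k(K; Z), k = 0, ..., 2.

H_0 ≅ Z,  H_1 ≅ Z^2,  H_2 ≅ Z.

Fix the vertex order a < b < c < d < e < f < g < h < i and write every simplex with vertices in increasing order. Then dim K = 2 and the simplices of K are:

  0-simplices (9): a, b, c, d, e, f, g, h, i
  1-simplices (27): ab, ad, ae, ag, ah, ai, bc, bd, bf, bg, bh, cd, ce, cg, ch, ci, de, df, di, ef, eg, eh, fg, fh, fi, gi, hi
  2-simplices (18): abd, abg, ade, aeh, agi, ahi, bcg, bch, bdf, bfh, cde, cdi, ceg, chi, dfi, efg, efh, fgi

Hence C_0 ≅ Z^9, C_1 ≅ Z^27, C_2 ≅ Z^18.

∂_1: C_1 → C_0 maps an edge to its endpoints' difference, ∂[p,q] = q − p. For instance
  ∂bg = g − b.
The 9×27 boundary matrix has rank 8 and Smith normal form diag(1,1,1,1,1,1,1,1).

The boundary map ∂_2: C_2 → C_1 maps a triangle to the signed sum of its edges. For instance
  ∂chi = hi − ci + ch,
  ∂agi = gi − ai + ag.
The 27×18 boundary matrix has rank 17 and Smith normal form diag(1,1,1,1,1,1,1,1,1,1,1,1,1,1,1,1,1).

Computing H_k = (kernel of ∂_k) / (image of ∂_{k+1}):

  H_0: rank C_0 − rank ∂_1 = 9 − 8 = 1, and the invariant factors of ∂_1 are all 1, so H_0 = Z.
  H_1: rank ker ∂_1 − rank ∂_2 = (27 − 8) − 17 = 2, and the invariant factors of ∂_2 are all 1, so H_1 = Z^2.
  H_2: rank ker ∂_2 − rank ∂_3 = (18 − 17) − 0 = 1, and there is no ∂_3, so H_2 = Z.

As a check, the Euler characteristic is 9 − 27 + 18 = 0, which agrees with 1 − 2 + 1 = 0.
(K is a triangulation of the torus T^2.)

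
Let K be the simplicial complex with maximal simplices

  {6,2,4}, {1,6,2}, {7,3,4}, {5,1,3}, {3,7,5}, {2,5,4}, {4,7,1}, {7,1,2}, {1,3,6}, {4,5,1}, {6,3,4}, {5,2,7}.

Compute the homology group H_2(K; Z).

K has 7 vertices, 18 edges, 12 triangles.
rank ∂_2 = 12, rank ∂_3 = 0 ⇒ b_2 = 12 − 12 − 0 = 0. So H_2 ≅ 0.

H_2 ≅ 0.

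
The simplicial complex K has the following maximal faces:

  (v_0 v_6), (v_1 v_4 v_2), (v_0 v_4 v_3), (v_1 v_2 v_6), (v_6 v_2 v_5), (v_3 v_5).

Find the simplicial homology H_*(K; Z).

H_0 = Z,  H_1 = Z^2,  H_2 = 0.

Order the vertices as v_0 < v_1 < v_2 < v_3 < v_4 < v_5 < v_6. Listing each simplex with vertices in this order, K has dimension 2 with simplices:

  0-simplices (7): [v_0], [v_1], [v_2], [v_3], [v_4], [v_5], [v_6]
  1-simplices (12): [v_0,v_3], [v_0,v_4], [v_0,v_6], [v_1,v_2], [v_1,v_4], [v_1,v_6], [v_2,v_4], [v_2,v_5], [v_2,v_6], [v_3,v_4], [v_3,v_5], [v_5,v_6]
  2-simplices (4): [v_0,v_3,v_4], [v_1,v_2,v_4], [v_1,v_2,v_6], [v_2,v_5,v_6]

Hence C_0 ≅ Z^7, C_1 ≅ Z^12, C_2 ≅ Z^4.

Boundary ∂_1: C_1 → C_0 is given by ∂[p,q] = [q] − [p].
This gives a 7×12 integer matrix of rank 6; reducing to Smith normal form yields diagonal entries (1,1,1,1,1,1).

Boundary ∂_2: C_2 → C_1 maps a triangle to the signed sum of its edges. For instance
  ∂[v_2,v_5,v_6] = [v_5,v_6] − [v_2,v_6] + [v_2,v_5],
  ∂[v_1,v_2,v_6] = [v_2,v_6] − [v_1,v_6] + [v_1,v_2].
The 12×4 boundary matrix has rank 4 and Smith normal form diag(1,1,1,1).

Computing H_k = (kernel of ∂_k) / (image of ∂_{k+1}):

  H_0: rank C_0 − rank ∂_1 = 7 − 6 = 1, and the invariant factors of ∂_1 are all 1, so H_0 ≅ Z.
  H_1: rank ker ∂_1 − rank ∂_2 = (12 − 6) − 4 = 2, and the invariant factors of ∂_2 are all 1, so H_1 ≅ Z^2.
  H_2: rank ker ∂_2 − rank ∂_3 = (4 − 4) − 0 = 0, and there is no ∂_3, so H_2 ≅ 0.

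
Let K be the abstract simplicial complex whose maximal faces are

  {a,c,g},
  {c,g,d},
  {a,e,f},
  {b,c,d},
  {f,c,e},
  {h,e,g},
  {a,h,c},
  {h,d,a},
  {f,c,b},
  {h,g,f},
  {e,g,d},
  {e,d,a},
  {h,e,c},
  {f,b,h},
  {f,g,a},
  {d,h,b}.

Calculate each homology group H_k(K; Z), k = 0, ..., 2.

H_0 ≅ Z,  H_1 ≅ Z^2,  H_2 ≅ Z.

Order the vertices as a < b < c < d < e < f < g < h. Listing each simplex with vertices in this order, K has dimension 2 with simplices:

  0-simplices (8): a, b, c, d, e, f, g, h
  1-simplices (24): ac, ad, ae, af, ag, ah, bc, bd, bf, bh, cd, ce, cf, cg, ch, de, dg, dh, ef, eg, eh, fg, fh, gh
  2-simplices (16): acg, ach, ade, adh, aef, afg, bcd, bcf, bdh, bfh, cdg, cef, ceh, deg, egh, fgh

Hence C_0 ≅ Z^8, C_1 ≅ Z^24, C_2 ≅ Z^16.

Boundary ∂_1: C_1 → C_0 maps an edge to its endpoints' difference, ∂[p,q] = q − p.
This gives a 8×24 integer matrix of rank 7; reducing to Smith normal form yields diagonal entries (1,1,1,1,1,1,1).

∂_2: C_2 → C_1 sends each 2-simplex [p,q,r] to [q,r] − [p,r] + [p,q]. For instance
  ∂cef = ef − cf + ce,
  ∂afg = fg − ag + af.
The resulting 24×16 matrix has rank 15, and its Smith normal form has invariant factors (1,1,1,1,1,1,1,1,1,1,1,1,1,1,1).

From H_k ≅ ker(∂_k) / im(∂_{k+1}) we obtain:

  H_0: rank C_0 − rank ∂_1 = 8 − 7 = 1, and the invariant factors of ∂_1 are all 1, so H_0 ≅ Z.
  H_1: rank ker ∂_1 − rank ∂_2 = (24 − 7) − 15 = 2, and the invariant factors of ∂_2 are all 1, so H_1 ≅ Z^2.
  H_2: rank ker ∂_2 − rank ∂_3 = (16 − 15) − 0 = 1, and there is no ∂_3, so H_2 ≅ Z.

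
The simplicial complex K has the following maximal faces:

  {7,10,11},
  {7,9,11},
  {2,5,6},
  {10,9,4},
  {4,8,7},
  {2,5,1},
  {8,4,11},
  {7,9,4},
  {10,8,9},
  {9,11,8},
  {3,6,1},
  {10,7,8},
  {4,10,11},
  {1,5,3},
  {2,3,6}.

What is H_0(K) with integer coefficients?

H_0 = Z^2.

Fix the vertex order 1 < 2 < 3 < 4 < 5 < 6 < 7 < 8 < 9 < 10 < 11 and write every simplex with vertices in increasing order. Then dim K = 2 and the simplices of K are:

  0-simplices (11): [1], [2], [3], [4], [5], [6], [7], [8], [9], [10], [11]
  1-simplices (25): (25 of them)
  2-simplices (15): [1,2,5], [1,3,5], [1,3,6], [2,3,6], [2,5,6], [4,7,8], [4,7,9], [4,8,11], [4,9,10], [4,10,11], [7,8,10], [7,9,11], [7,10,11], [8,9,10], [8,9,11]

so the chain groups are C_0 ≅ Z^11, C_1 ≅ Z^25, C_2 ≅ Z^15.

Boundary ∂_1: C_1 → C_0 is given by ∂[p,q] = [q] − [p].
The resulting 11×25 matrix has rank 9, and its Smith normal form has invariant factors (1,1,1,1,1,1,1,1,1).

Boundary ∂_2: C_2 → C_1 maps a triangle to the signed sum of its edges. For instance
  ∂[4,8,11] = [8,11] − [4,11] + [4,8],
  ∂[4,7,8] = [7,8] − [4,8] + [4,7].
The resulting 25×15 matrix has rank 15, and its Smith normal form has invariant factors (1,1,1,1,1,1,1,1,1,1,1,1,1,1,2).

Reading off H_k = ker ∂_k / im ∂_{k+1}:

  H_0: rank C_0 − rank ∂_1 = 11 − 9 = 2, and the invariant factors of ∂_1 are all 1, so H_0 = Z^2.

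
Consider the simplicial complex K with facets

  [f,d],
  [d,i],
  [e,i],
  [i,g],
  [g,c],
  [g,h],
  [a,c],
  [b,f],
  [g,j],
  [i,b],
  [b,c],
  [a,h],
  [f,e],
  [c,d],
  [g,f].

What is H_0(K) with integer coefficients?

Take the total order a < b < c < d < e < f < g < h < i < j on the vertex set. Then K (dimension 1) consists of the simplices:

  0-simplices (10): a, b, c, d, e, f, g, h, i, j
  1-simplices (15): ac, ah, bc, bf, bi, cd, cg, df, di, ef, ei, fg, gh, gi, gj

Hence C_0 ≅ Z^10, C_1 ≅ Z^15.

∂_1: C_1 → C_0 is given by ∂[p,q] = [q] − [p].
As a 10×15 matrix over Z this has rank 9, with invariant factors (1,1,1,1,1,1,1,1,1).

Computing H_k = (kernel of ∂_k) / (image of ∂_{k+1}):

  H_0: rank C_0 − rank ∂_1 = 10 − 9 = 1, and the invariant factors of ∂_1 are all 1, so H_0 ≅ Z.

H_0 ≅ Z.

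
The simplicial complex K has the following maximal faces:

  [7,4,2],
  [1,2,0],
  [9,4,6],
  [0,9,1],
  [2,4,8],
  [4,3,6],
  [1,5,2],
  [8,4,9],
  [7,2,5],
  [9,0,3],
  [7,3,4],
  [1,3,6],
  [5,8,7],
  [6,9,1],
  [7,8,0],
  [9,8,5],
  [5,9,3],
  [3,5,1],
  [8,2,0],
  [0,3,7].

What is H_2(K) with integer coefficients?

Order the vertices as 0 < 1 < 2 < 3 < 4 < 5 < 6 < 7 < 8 < 9. Listing each simplex with vertices in this order, K has dimension 2 with simplices:

  0-simplices (10): [0], [1], [2], [3], [4], [5], [6], [7], [8], [9]
  1-simplices (30): (30 of them)
  2-simplices (20): (20 of them)

Hence C_0 ≅ Z^10, C_1 ≅ Z^30, C_2 ≅ Z^20.

∂_1: C_1 → C_0 maps an edge to its endpoints' difference, ∂[p,q] = q − p.
The resulting 10×30 matrix has rank 9, and its Smith normal form has invariant factors (1,1,1,1,1,1,1,1,1).

Boundary ∂_2: C_2 → C_1 acts by ∂[p,q,r] = [q,r] − [p,r] + [p,q]. For instance
  ∂[4,8,9] = [8,9] − [4,9] + [4,8],
  ∂[1,6,9] = [6,9] − [1,9] + [1,6].
The 30×20 boundary matrix has rank 20 and Smith normal form diag(1,1,1,1,1,1,1,1,1,1,1,1,1,1,1,1,1,1,1,2).

From H_k ≅ ker(∂_k) / im(∂_{k+1}) we obtain:

  H_2: rank ker ∂_2 − rank ∂_3 = (20 − 20) − 0 = 0, and there is no ∂_3, so H_2 = 0.

H_2 = 0.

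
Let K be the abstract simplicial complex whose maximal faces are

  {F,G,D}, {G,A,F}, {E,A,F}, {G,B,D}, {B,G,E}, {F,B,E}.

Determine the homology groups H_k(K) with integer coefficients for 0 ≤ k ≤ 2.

Take the total order A < B < D < E < F < G on the vertex set. Then K (dimension 2) consists of the simplices:

  0-simplices (6): A, B, D, E, F, G
  1-simplices (12): AE, AF, AG, BD, BE, BF, BG, DF, DG, EF, EG, FG
  2-simplices (6): AEF, AFG, BDG, BEF, BEG, DFG

so the chain groups are C_0 ≅ Z^6, C_1 ≅ Z^12, C_2 ≅ Z^6.

Boundary ∂_1: C_1 → C_0 maps an edge to its endpoints' difference, ∂[p,q] = q − p.
As a 6×12 matrix over Z this has rank 5, with invariant factors (1,1,1,1,1).

∂_2: C_2 → C_1 maps a triangle to the signed sum of its edges. For instance
  ∂AEF = EF − AF + AE,
  ∂BEF = EF − BF + BE.
The resulting 12×6 matrix has rank 6, and its Smith normal form has invariant factors (1,1,1,1,1,1).

Now H_k = ker ∂_k / im ∂_{k+1}, so:

  H_0: rank C_0 − rank ∂_1 = 6 − 5 = 1, and the invariant factors of ∂_1 are all 1, so H_0 ≅ Z.
  H_1: rank ker ∂_1 − rank ∂_2 = (12 − 5) − 6 = 1, and the invariant factors of ∂_2 are all 1, so H_1 ≅ Z.
  H_2: rank ker ∂_2 − rank ∂_3 = (6 − 6) − 0 = 0, and there is no ∂_3, so H_2 ≅ 0.

As a check, the Euler characteristic is 6 − 12 + 6 = 0, which agrees with 1 − 1 + 0 = 0.

H_0 = Z,  H_1 = Z,  H_2 = 0.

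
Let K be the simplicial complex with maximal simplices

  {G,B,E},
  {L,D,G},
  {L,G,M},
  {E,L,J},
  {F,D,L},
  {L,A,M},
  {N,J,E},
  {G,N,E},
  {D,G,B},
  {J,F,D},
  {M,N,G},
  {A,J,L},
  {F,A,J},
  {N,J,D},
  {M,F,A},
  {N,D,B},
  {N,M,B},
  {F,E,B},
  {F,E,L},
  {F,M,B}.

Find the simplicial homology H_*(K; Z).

H_0 = Z,  H_1 = Z ⊕ Z/2Z,  H_2 = 0.

We work with the vertex ordering A < B < D < E < F < G < J < L < M < N. The simplices of K, each written with vertices in increasing order, are:

  0-simplices (10): A, B, D, E, F, G, J, L, M, N
  1-simplices (30): AF, AJ, AL, AM, BD, BE, BF, BG, BM, BN, DF, DG, DJ, DL, DN, EF, EG, EJ, EL, EN, FJ, FL, FM, GL, GM, GN, JL, JN, LM, MN
  2-simplices (20): AFJ, AFM, AJL, ALM, BDG, BDN, BEF, BEG, BFM, BMN, DFJ, DFL, DGL, DJN, EFL, EGN, EJL, EJN, GLM, GMN

giving chain groups C_0 ≅ Z^10, C_1 ≅ Z^30, C_2 ≅ Z^20.

∂_1: C_1 → C_0 maps an edge to its endpoints' difference, ∂[p,q] = q − p. For instance
  ∂BG = G − B.
This gives a 10×30 integer matrix of rank 9; reducing to Smith normal form yields diagonal entries (1,1,1,1,1,1,1,1,1).

Boundary ∂_2: C_2 → C_1 sends each 2-simplex [p,q,r] to [q,r] − [p,r] + [p,q]. For instance
  ∂AFM = FM − AM + AF,
  ∂EJN = JN − EN + EJ.
The 30×20 boundary matrix has rank 20 and Smith normal form diag(1,1,1,1,1,1,1,1,1,1,1,1,1,1,1,1,1,1,1,2).

Now H_k = ker ∂_k / im ∂_{k+1}, so:

  H_0: rank C_0 − rank ∂_1 = 10 − 9 = 1, and the invariant factors of ∂_1 are all 1, so H_0 ≅ Z.
  H_1: rank ker ∂_1 − rank ∂_2 = (30 − 9) − 20 = 1, and ∂_2 has invariant factor 2 > 1, so H_1 ≅ Z ⊕ Z/2Z.
  H_2: rank ker ∂_2 − rank ∂_3 = (20 − 20) − 0 = 0, and there is no ∂_3, so H_2 ≅ 0.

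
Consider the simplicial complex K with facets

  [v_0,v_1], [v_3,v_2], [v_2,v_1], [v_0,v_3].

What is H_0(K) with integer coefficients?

Take the total order v_0 < v_1 < v_2 < v_3 on the vertex set. Then K (dimension 1) consists of the simplices:

  0-simplices (4): [v_0], [v_1], [v_2], [v_3]
  1-simplices (4): [v_0,v_1], [v_0,v_3], [v_1,v_2], [v_2,v_3]

giving chain groups C_0 ≅ Z^4, C_1 ≅ Z^4.

Boundary ∂_1: C_1 → C_0 sends each edge [p,q] (with p < q) to q − p. For instance
  ∂[v_1,v_2] = [v_2] − [v_1].
This gives a 4×4 integer matrix of rank 3; reducing to Smith normal form yields diagonal entries (1,1,1).

From H_k ≅ ker(∂_k) / im(∂_{k+1}) we obtain:

  H_0: rank C_0 − rank ∂_1 = 4 − 3 = 1, and the invariant factors of ∂_1 are all 1, so H_0 = Z.

H_0 ≅ Z.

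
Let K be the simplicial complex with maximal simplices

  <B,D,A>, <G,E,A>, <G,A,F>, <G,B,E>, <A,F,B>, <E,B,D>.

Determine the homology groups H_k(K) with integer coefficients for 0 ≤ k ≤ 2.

H_0 = Z,  H_1 = Z,  H_2 = 0.

We work with the vertex ordering A < B < D < E < F < G. The simplices of K, each written with vertices in increasing order, are:

  0-simplices (6): A, B, D, E, F, G
  1-simplices (12): AB, AD, AE, AF, AG, BD, BE, BF, BG, DE, EG, FG
  2-simplices (6): ABD, ABF, AEG, AFG, BDE, BEG

so the chain groups are C_0 ≅ Z^6, C_1 ≅ Z^12, C_2 ≅ Z^6.

Boundary ∂_1: C_1 → C_0 sends each edge [p,q] (with p < q) to q − p.
This gives a 6×12 integer matrix of rank 5; reducing to Smith normal form yields diagonal entries (1,1,1,1,1).

The boundary map ∂_2: C_2 → C_1 maps a triangle to the signed sum of its edges. For instance
  ∂BEG = EG − BG + BE,
  ∂ABD = BD − AD + AB.
The 12×6 boundary matrix has rank 6 and Smith normal form diag(1,1,1,1,1,1).

Now H_k = ker ∂_k / im ∂_{k+1}, so:

  H_0: rank C_0 − rank ∂_1 = 6 − 5 = 1, and the invariant factors of ∂_1 are all 1, so H_0 ≅ Z.
  H_1: rank ker ∂_1 − rank ∂_2 = (12 − 5) − 6 = 1, and the invariant factors of ∂_2 are all 1, so H_1 ≅ Z.
  H_2: rank ker ∂_2 − rank ∂_3 = (6 − 6) − 0 = 0, and there is no ∂_3, so H_2 ≅ 0.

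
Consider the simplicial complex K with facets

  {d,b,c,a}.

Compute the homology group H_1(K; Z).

We work with the vertex ordering a < b < c < d. The simplices of K, each written with vertices in increasing order, are:

  0-simplices (4): a, b, c, d
  1-simplices (6): ab, ac, ad, bc, bd, cd
  2-simplices (4): abc, abd, acd, bcd
  3-simplices (1): abcd

so the chain groups are C_0 ≅ Z^4, C_1 ≅ Z^6, C_2 ≅ Z^4, C_3 ≅ Z^1.

Boundary ∂_1: C_1 → C_0 maps an edge to its endpoints' difference, ∂[p,q] = q − p.
The resulting 4×6 matrix has rank 3, and its Smith normal form has invariant factors (1,1,1).

The boundary map ∂_2: C_2 → C_1 maps a triangle to the signed sum of its edges. For instance
  ∂abd = bd − ad + ab,
  ∂acd = cd − ad + ac.
The 6×4 boundary matrix has rank 3 and Smith normal form diag(1,1,1).

The boundary map ∂_3: C_3 → C_2 sends each 3-simplex σ to the alternating sum Σ_i (−1)^i (σ with its i-th vertex removed). For instance
  ∂abcd = bcd − acd + abd − abc.
The resulting 4×1 matrix has rank 1, and its Smith normal form has invariant factors (1).

Now H_k = ker ∂_k / im ∂_{k+1}, so:

  H_1: rank ker ∂_1 − rank ∂_2 = (6 − 3) − 3 = 0, and the invariant factors of ∂_2 are all 1, so H_1 ≅ 0.

(K is a triangulation of the 3-simplex.)

H_1 = 0.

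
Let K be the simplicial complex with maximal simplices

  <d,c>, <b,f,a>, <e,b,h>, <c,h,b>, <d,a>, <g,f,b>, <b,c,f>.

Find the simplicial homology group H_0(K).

H_0 = Z.

Take the total order a < b < c < d < e < f < g < h on the vertex set. Then K (dimension 2) consists of the simplices:

  0-simplices (8): a, b, c, d, e, f, g, h
  1-simplices (13): ab, ad, af, bc, be, bf, bg, bh, cd, cf, ch, eh, fg
  2-simplices (5): abf, bcf, bch, beh, bfg

Hence C_0 ≅ Z^8, C_1 ≅ Z^13, C_2 ≅ Z^5.

Boundary ∂_1: C_1 → C_0 sends each edge [p,q] (with p < q) to q − p.
The 8×13 boundary matrix has rank 7 and Smith normal form diag(1,1,1,1,1,1,1).

∂_2: C_2 → C_1 maps a triangle to the signed sum of its edges. For instance
  ∂bch = ch − bh + bc,
  ∂abf = bf − af + ab.
The resulting 13×5 matrix has rank 5, and its Smith normal form has invariant factors (1,1,1,1,1).

Now H_k = ker ∂_k / im ∂_{k+1}, so:

  H_0: rank C_0 − rank ∂_1 = 8 − 7 = 1, and the invariant factors of ∂_1 are all 1, so H_0 = Z.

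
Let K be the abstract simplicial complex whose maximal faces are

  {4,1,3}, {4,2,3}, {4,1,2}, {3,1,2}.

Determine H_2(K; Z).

Order the vertices as 1 < 2 < 3 < 4. Listing each simplex with vertices in this order, K has dimension 2 with simplices:

  0-simplices (4): [1], [2], [3], [4]
  1-simplices (6): [1,2], [1,3], [1,4], [2,3], [2,4], [3,4]
  2-simplices (4): [1,2,3], [1,2,4], [1,3,4], [2,3,4]

giving chain groups C_0 ≅ Z^4, C_1 ≅ Z^6, C_2 ≅ Z^4.

The boundary map ∂_1: C_1 → C_0 maps an edge to its endpoints' difference, ∂[p,q] = q − p. For instance
  ∂[2,4] = [4] − [2].
The 4×6 boundary matrix has rank 3 and Smith normal form diag(1,1,1).

Boundary ∂_2: C_2 → C_1 acts by ∂[p,q,r] = [q,r] − [p,r] + [p,q]. For instance
  ∂[1,2,4] = [2,4] − [1,4] + [1,2],
  ∂[1,3,4] = [3,4] − [1,4] + [1,3].
This gives a 6×4 integer matrix of rank 3; reducing to Smith normal form yields diagonal entries (1,1,1).

From H_k ≅ ker(∂_k) / im(∂_{k+1}) we obtain:

  H_2: rank ker ∂_2 − rank ∂_3 = (4 − 3) − 0 = 1, and there is no ∂_3, so H_2 = Z.

(K is a triangulation of the 2-sphere S^2.)

H_2 = Z.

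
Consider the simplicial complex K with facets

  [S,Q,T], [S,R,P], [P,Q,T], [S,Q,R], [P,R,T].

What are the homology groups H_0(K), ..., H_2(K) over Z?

H_0 ≅ Z,  H_1 ≅ Z,  H_2 = 0.

Order the vertices as P < Q < R < S < T. Listing each simplex with vertices in this order, K has dimension 2 with simplices:

  0-simplices (5): P, Q, R, S, T
  1-simplices (10): PQ, PR, PS, PT, QR, QS, QT, RS, RT, ST
  2-simplices (5): PQT, PRS, PRT, QRS, QST

giving chain groups C_0 ≅ Z^5, C_1 ≅ Z^10, C_2 ≅ Z^5.

Boundary ∂_1: C_1 → C_0 sends each edge [p,q] (with p < q) to q − p. For instance
  ∂PT = T − P.
As a 5×10 matrix over Z this has rank 4, with invariant factors (1,1,1,1).

Boundary ∂_2: C_2 → C_1 maps a triangle to the signed sum of its edges. For instance
  ∂PRS = RS − PS + PR,
  ∂QST = ST − QT + QS.
The resulting 10×5 matrix has rank 5, and its Smith normal form has invariant factors (1,1,1,1,1).

Computing H_k = (kernel of ∂_k) / (image of ∂_{k+1}):

  H_0: rank C_0 − rank ∂_1 = 5 − 4 = 1, and the invariant factors of ∂_1 are all 1, so H_0 ≅ Z.
  H_1: rank ker ∂_1 − rank ∂_2 = (10 − 4) − 5 = 1, and the invariant factors of ∂_2 are all 1, so H_1 ≅ Z.
  H_2: rank ker ∂_2 − rank ∂_3 = (5 − 5) − 0 = 0, and there is no ∂_3, so H_2 ≅ 0.

As a check, the Euler characteristic is 5 − 10 + 5 = 0, which agrees with 1 − 1 + 0 = 0.
(K is a triangulation of the Möbius band.)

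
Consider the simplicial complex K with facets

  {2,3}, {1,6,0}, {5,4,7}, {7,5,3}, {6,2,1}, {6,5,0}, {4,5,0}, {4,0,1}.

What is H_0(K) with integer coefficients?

We work with the vertex ordering 0 < 1 < 2 < 3 < 4 < 5 < 6 < 7. The simplices of K, each written with vertices in increasing order, are:

  0-simplices (8): [0], [1], [2], [3], [4], [5], [6], [7]
  1-simplices (15): [0,1], [0,4], [0,5], [0,6], [1,2], [1,4], [1,6], [2,3], [2,6], [3,5], [3,7], [4,5], [4,7], [5,6], [5,7]
  2-simplices (7): [0,1,4], [0,1,6], [0,4,5], [0,5,6], [1,2,6], [3,5,7], [4,5,7]

Hence C_0 ≅ Z^8, C_1 ≅ Z^15, C_2 ≅ Z^7.

∂_1: C_1 → C_0 is given by ∂[p,q] = [q] − [p].
The 8×15 boundary matrix has rank 7 and Smith normal form diag(1,1,1,1,1,1,1).

The boundary map ∂_2: C_2 → C_1 acts by ∂[p,q,r] = [q,r] − [p,r] + [p,q]. For instance
  ∂[0,1,6] = [1,6] − [0,6] + [0,1],
  ∂[3,5,7] = [5,7] − [3,7] + [3,5].
The 15×7 boundary matrix has rank 7 and Smith normal form diag(1,1,1,1,1,1,1).

Now H_k = ker ∂_k / im ∂_{k+1}, so:

  H_0: rank C_0 − rank ∂_1 = 8 − 7 = 1, and the invariant factors of ∂_1 are all 1, so H_0 ≅ Z.

H_0 ≅ Z.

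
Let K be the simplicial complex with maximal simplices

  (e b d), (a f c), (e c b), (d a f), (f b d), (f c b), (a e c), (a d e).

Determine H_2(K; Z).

H_2 ≅ Z.

Take the total order a < b < c < d < e < f on the vertex set. Then K (dimension 2) consists of the simplices:

  0-simplices (6): a, b, c, d, e, f
  1-simplices (12): ac, ad, ae, af, bc, bd, be, bf, ce, cf, de, df
  2-simplices (8): ace, acf, ade, adf, bce, bcf, bde, bdf

giving chain groups C_0 ≅ Z^6, C_1 ≅ Z^12, C_2 ≅ Z^8.

∂_1: C_1 → C_0 is given by ∂[p,q] = [q] − [p]. For instance
  ∂bd = d − b.
This gives a 6×12 integer matrix of rank 5; reducing to Smith normal form yields diagonal entries (1,1,1,1,1).

∂_2: C_2 → C_1 maps a triangle to the signed sum of its edges. For instance
  ∂adf = df − af + ad,
  ∂bcf = cf − bf + bc.
This gives a 12×8 integer matrix of rank 7; reducing to Smith normal form yields diagonal entries (1,1,1,1,1,1,1).

Computing H_k = (kernel of ∂_k) / (image of ∂_{k+1}):

  H_2: rank ker ∂_2 − rank ∂_3 = (8 − 7) − 0 = 1, and there is no ∂_3, so H_2 = Z.

(K is a triangulation of the 2-sphere S^2.)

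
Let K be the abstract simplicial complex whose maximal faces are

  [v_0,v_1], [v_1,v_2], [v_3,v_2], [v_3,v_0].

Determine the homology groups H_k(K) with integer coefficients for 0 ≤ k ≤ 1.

H_0 = Z,  H_1 = Z.

Order the vertices as v_0 < v_1 < v_2 < v_3. Listing each simplex with vertices in this order, K has dimension 1 with simplices:

  0-simplices (4): [v_0], [v_1], [v_2], [v_3]
  1-simplices (4): [v_0,v_1], [v_0,v_3], [v_1,v_2], [v_2,v_3]

so the chain groups are C_0 ≅ Z^4, C_1 ≅ Z^4.

∂_1: C_1 → C_0 maps an edge to its endpoints' difference, ∂[p,q] = q − p. For instance
  ∂[v_2,v_3] = [v_3] − [v_2].
The resulting 4×4 matrix has rank 3, and its Smith normal form has invariant factors (1,1,1).

Now H_k = ker ∂_k / im ∂_{k+1}, so:

  H_0: rank C_0 − rank ∂_1 = 4 − 3 = 1, and the invariant factors of ∂_1 are all 1, so H_0 = Z.
  H_1: rank ker ∂_1 − rank ∂_2 = (4 − 3) − 0 = 1, and there is no ∂_2, so H_1 = Z.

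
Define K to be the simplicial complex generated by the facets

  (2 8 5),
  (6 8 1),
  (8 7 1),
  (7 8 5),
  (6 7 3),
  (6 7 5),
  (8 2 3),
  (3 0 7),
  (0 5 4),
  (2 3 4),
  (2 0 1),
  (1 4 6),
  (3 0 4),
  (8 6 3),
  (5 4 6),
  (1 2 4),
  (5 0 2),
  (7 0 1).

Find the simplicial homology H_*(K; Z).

H_0 = Z,  H_1 = Z × Z/2,  H_2 = 0.

Fix the vertex order 0 < 1 < 2 < 3 < 4 < 5 < 6 < 7 < 8 and write every simplex with vertices in increasing order. Then dim K = 2 and the simplices of K are:

  0-simplices (9): [0], [1], [2], [3], [4], [5], [6], [7], [8]
  1-simplices (27): (27 of them)
  2-simplices (18): [0,1,2], [0,1,7], [0,2,5], [0,3,4], [0,3,7], [0,4,5], [1,2,4], [1,4,6], [1,6,8], [1,7,8], [2,3,4], [2,3,8], [2,5,8], [3,6,7], [3,6,8], [4,5,6], [5,6,7], [5,7,8]

Hence C_0 ≅ Z^9, C_1 ≅ Z^27, C_2 ≅ Z^18.

The boundary map ∂_1: C_1 → C_0 maps an edge to its endpoints' difference, ∂[p,q] = q − p.
This gives a 9×27 integer matrix of rank 8; reducing to Smith normal form yields diagonal entries (1,1,1,1,1,1,1,1).

Boundary ∂_2: C_2 → C_1 acts by ∂[p,q,r] = [q,r] − [p,r] + [p,q]. For instance
  ∂[2,5,8] = [5,8] − [2,8] + [2,5],
  ∂[0,4,5] = [4,5] − [0,5] + [0,4].
This gives a 27×18 integer matrix of rank 18; reducing to Smith normal form yields diagonal entries (1,1,1,1,1,1,1,1,1,1,1,1,1,1,1,1,1,2).

Now H_k = ker ∂_k / im ∂_{k+1}, so:

  H_0: rank C_0 − rank ∂_1 = 9 − 8 = 1, and the invariant factors of ∂_1 are all 1, so H_0 ≅ Z.
  H_1: rank ker ∂_1 − rank ∂_2 = (27 − 8) − 18 = 1, and ∂_2 has invariant factor 2 > 1, so H_1 ≅ Z × Z/2.
  H_2: rank ker ∂_2 − rank ∂_3 = (18 − 18) − 0 = 0, and there is no ∂_3, so H_2 ≅ 0.

As a check, the Euler characteristic is 9 − 27 + 18 = 0, which agrees with 1 − 1 + 0 = 0.
(K is a triangulation of the Klein bottle.)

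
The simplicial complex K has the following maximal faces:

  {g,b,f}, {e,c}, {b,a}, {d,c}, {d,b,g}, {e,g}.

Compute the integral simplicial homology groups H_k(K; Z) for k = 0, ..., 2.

K has 7 vertices, 9 edges, 2 triangles.
rank ∂_0 = 0, rank ∂_1 = 6 ⇒ b_0 = 7 − 0 − 6 = 1; all invariant factors of ∂_1 are 1 so no torsion. So H_0 ≅ Z.
rank ∂_1 = 6, rank ∂_2 = 2 ⇒ b_1 = 9 − 6 − 2 = 1; all invariant factors of ∂_2 are 1 so no torsion. So H_1 ≅ Z.
rank ∂_2 = 2, rank ∂_3 = 0 ⇒ b_2 = 2 − 2 − 0 = 0. So H_2 ≅ 0.

H_0 = Z,  H_1 = Z,  H_2 = 0.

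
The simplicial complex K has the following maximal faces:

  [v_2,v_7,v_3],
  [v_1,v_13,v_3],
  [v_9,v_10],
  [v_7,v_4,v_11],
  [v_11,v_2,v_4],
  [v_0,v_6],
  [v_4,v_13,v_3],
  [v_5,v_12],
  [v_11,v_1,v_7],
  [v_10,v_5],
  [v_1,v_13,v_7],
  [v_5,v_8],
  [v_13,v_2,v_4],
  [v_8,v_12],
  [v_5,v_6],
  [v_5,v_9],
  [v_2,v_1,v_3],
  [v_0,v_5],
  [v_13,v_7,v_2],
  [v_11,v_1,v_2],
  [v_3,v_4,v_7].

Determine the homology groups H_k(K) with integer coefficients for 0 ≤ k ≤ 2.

We work with the vertex ordering v_0 < v_1 < v_2 < v_3 < v_4 < v_5 < v_6 < v_7 < v_8 < v_9 < v_10 < v_11 < v_12 < v_13. The simplices of K, each written with vertices in increasing order, are:

  0-simplices (14): [v_0], [v_1], [v_2], [v_3], [v_4], [v_5], [v_6], [v_7], [v_8], [v_9], [v_10], [v_11], [v_12], [v_13]
  1-simplices (27): (27 of them)
  2-simplices (12): (12 of them)

so the chain groups are C_0 ≅ Z^14, C_1 ≅ Z^27, C_2 ≅ Z^12.

Boundary ∂_1: C_1 → C_0 maps an edge to its endpoints' difference, ∂[p,q] = q − p.
The 14×27 boundary matrix has rank 12 and Smith normal form diag(1,1,1,1,1,1,1,1,1,1,1,1).

∂_2: C_2 → C_1 acts by ∂[p,q,r] = [q,r] − [p,r] + [p,q]. For instance
  ∂[v_3,v_4,v_13] = [v_4,v_13] − [v_3,v_13] + [v_3,v_4],
  ∂[v_2,v_4,v_11] = [v_4,v_11] − [v_2,v_11] + [v_2,v_4].
The resulting 27×12 matrix has rank 12, and its Smith normal form has invariant factors (1,1,1,1,1,1,1,1,1,1,1,2).

Now H_k = ker ∂_k / im ∂_{k+1}, so:

  H_0: rank C_0 − rank ∂_1 = 14 − 12 = 2, and the invariant factors of ∂_1 are all 1, so H_0 ≅ Z^2.
  H_1: rank ker ∂_1 − rank ∂_2 = (27 − 12) − 12 = 3, and ∂_2 has invariant factor 2 > 1, so H_1 ≅ Z^3 ⊕ Z/2.
  H_2: rank ker ∂_2 − rank ∂_3 = (12 − 12) − 0 = 0, and there is no ∂_3, so H_2 ≅ 0.

As a check, the Euler characteristic is 14 − 27 + 12 = -1, which agrees with 2 − 3 + 0 = -1.
(K is a triangulation of the disjoint union of a wedge of 3 circles and the real projective plane RP^2.)

H_0 ≅ Z^2,  H_1 ≅ Z^3 ⊕ Z/2,  H_2 = 0.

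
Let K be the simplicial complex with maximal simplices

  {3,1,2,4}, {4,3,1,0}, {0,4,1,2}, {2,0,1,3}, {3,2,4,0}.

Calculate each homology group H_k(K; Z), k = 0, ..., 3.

H_0 = Z,  H_1 = 0,  H_2 = 0,  H_3 = Z.

Take the total order 0 < 1 < 2 < 3 < 4 on the vertex set. Then K (dimension 3) consists of the simplices:

  0-simplices (5): [0], [1], [2], [3], [4]
  1-simplices (10): [0,1], [0,2], [0,3], [0,4], [1,2], [1,3], [1,4], [2,3], [2,4], [3,4]
  2-simplices (10): [0,1,2], [0,1,3], [0,1,4], [0,2,3], [0,2,4], [0,3,4], [1,2,3], [1,2,4], [1,3,4], [2,3,4]
  3-simplices (5): [0,1,2,3], [0,1,2,4], [0,1,3,4], [0,2,3,4], [1,2,3,4]

so the chain groups are C_0 ≅ Z^5, C_1 ≅ Z^10, C_2 ≅ Z^10, C_3 ≅ Z^5.

∂_1: C_1 → C_0 sends each edge [p,q] (with p < q) to q − p. For instance
  ∂[0,1] = [1] − [0].
The resulting 5×10 matrix has rank 4, and its Smith normal form has invariant factors (1,1,1,1).

The boundary map ∂_2: C_2 → C_1 maps a triangle to the signed sum of its edges. For instance
  ∂[1,2,4] = [2,4] − [1,4] + [1,2],
  ∂[0,1,4] = [1,4] − [0,4] + [0,1].
As a 10×10 matrix over Z this has rank 6, with invariant factors (1,1,1,1,1,1).

Boundary ∂_3: C_3 → C_2 sends each 3-simplex σ to the alternating sum Σ_i (−1)^i (σ with its i-th vertex removed). For instance
  ∂[0,2,3,4] = [2,3,4] − [0,3,4] + [0,2,4] − [0,2,3],
  ∂[1,2,3,4] = [2,3,4] − [1,3,4] + [1,2,4] − [1,2,3].
This gives a 10×5 integer matrix of rank 4; reducing to Smith normal form yields diagonal entries (1,1,1,1).

Computing H_k = (kernel of ∂_k) / (image of ∂_{k+1}):

  H_0: rank C_0 − rank ∂_1 = 5 − 4 = 1, and the invariant factors of ∂_1 are all 1, so H_0 = Z.
  H_1: rank ker ∂_1 − rank ∂_2 = (10 − 4) − 6 = 0, and the invariant factors of ∂_2 are all 1, so H_1 = 0.
  H_2: rank ker ∂_2 − rank ∂_3 = (10 − 6) − 4 = 0, and the invariant factors of ∂_3 are all 1, so H_2 = 0.
  H_3: rank ker ∂_3 − rank ∂_4 = (5 − 4) − 0 = 1, and there is no ∂_4, so H_3 = Z.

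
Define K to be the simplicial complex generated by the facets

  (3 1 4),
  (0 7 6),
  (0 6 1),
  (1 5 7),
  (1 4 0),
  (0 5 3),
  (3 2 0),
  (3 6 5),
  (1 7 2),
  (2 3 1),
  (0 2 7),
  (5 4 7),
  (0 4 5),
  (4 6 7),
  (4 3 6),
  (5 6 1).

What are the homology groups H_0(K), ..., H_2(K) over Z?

H_0 ≅ Z,  H_1 ≅ Z^2,  H_2 ≅ Z.

K has 8 vertices, 24 edges, 16 triangles.
rank ∂_0 = 0, rank ∂_1 = 7 ⇒ b_0 = 8 − 0 − 7 = 1; all invariant factors of ∂_1 are 1 so no torsion. So H_0 ≅ Z.
rank ∂_1 = 7, rank ∂_2 = 15 ⇒ b_1 = 24 − 7 − 15 = 2; all invariant factors of ∂_2 are 1 so no torsion. So H_1 ≅ Z^2.
rank ∂_2 = 15, rank ∂_3 = 0 ⇒ b_2 = 16 − 15 − 0 = 1. So H_2 ≅ Z.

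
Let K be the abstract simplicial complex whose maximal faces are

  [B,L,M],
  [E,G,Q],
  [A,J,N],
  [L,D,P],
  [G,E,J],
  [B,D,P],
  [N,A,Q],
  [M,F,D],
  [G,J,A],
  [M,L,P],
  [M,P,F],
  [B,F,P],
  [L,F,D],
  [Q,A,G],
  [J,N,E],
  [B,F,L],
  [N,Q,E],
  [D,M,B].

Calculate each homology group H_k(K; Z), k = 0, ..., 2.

H_0 = Z^2,  H_1 = Z/2,  H_2 = Z.

Fix the vertex order A < B < D < E < F < G < J < L < M < N < P < Q and write every simplex with vertices in increasing order. Then dim K = 2 and the simplices of K are:

  0-simplices (12): A, B, D, E, F, G, J, L, M, N, P, Q
  1-simplices (27): AG, AJ, AN, AQ, BD, BF, BL, BM, BP, DF, DL, DM, DP, EG, EJ, EN, EQ, FL, FM, FP, GJ, GQ, JN, LM, LP, MP, NQ
  2-simplices (18): AGJ, AGQ, AJN, ANQ, BDM, BDP, BFL, BFP, BLM, DFL, DFM, DLP, EGJ, EGQ, EJN, ENQ, FMP, LMP

so the chain groups are C_0 ≅ Z^12, C_1 ≅ Z^27, C_2 ≅ Z^18.

The boundary map ∂_1: C_1 → C_0 maps an edge to its endpoints' difference, ∂[p,q] = q − p.
The 12×27 boundary matrix has rank 10 and Smith normal form diag(1,1,1,1,1,1,1,1,1,1).

The boundary map ∂_2: C_2 → C_1 sends each 2-simplex [p,q,r] to [q,r] − [p,r] + [p,q]. For instance
  ∂FMP = MP − FP + FM,
  ∂BDM = DM − BM + BD.
The 27×18 boundary matrix has rank 17 and Smith normal form diag(1,1,1,1,1,1,1,1,1,1,1,1,1,1,1,1,2).

From H_k ≅ ker(∂_k) / im(∂_{k+1}) we obtain:

  H_0: rank C_0 − rank ∂_1 = 12 − 10 = 2, and the invariant factors of ∂_1 are all 1, so H_0 = Z^2.
  H_1: rank ker ∂_1 − rank ∂_2 = (27 − 10) − 17 = 0, and ∂_2 has invariant factor 2 > 1, so H_1 = Z/2.
  H_2: rank ker ∂_2 − rank ∂_3 = (18 − 17) − 0 = 1, and there is no ∂_3, so H_2 = Z.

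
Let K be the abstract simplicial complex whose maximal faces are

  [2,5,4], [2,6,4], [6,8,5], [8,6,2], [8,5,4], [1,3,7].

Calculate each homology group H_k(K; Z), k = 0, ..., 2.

Take the total order 1 < 2 < 3 < 4 < 5 < 6 < 7 < 8 on the vertex set. Then K (dimension 2) consists of the simplices:

  0-simplices (8): [1], [2], [3], [4], [5], [6], [7], [8]
  1-simplices (13): [1,3], [1,7], [2,4], [2,5], [2,6], [2,8], [3,7], [4,5], [4,6], [4,8], [5,6], [5,8], [6,8]
  2-simplices (6): [1,3,7], [2,4,5], [2,4,6], [2,6,8], [4,5,8], [5,6,8]

giving chain groups C_0 ≅ Z^8, C_1 ≅ Z^13, C_2 ≅ Z^6.

∂_1: C_1 → C_0 sends each edge [p,q] (with p < q) to q − p. For instance
  ∂[4,5] = [5] − [4].
As a 8×13 matrix over Z this has rank 6, with invariant factors (1,1,1,1,1,1).

∂_2: C_2 → C_1 maps a triangle to the signed sum of its edges. For instance
  ∂[1,3,7] = [3,7] − [1,7] + [1,3],
  ∂[2,6,8] = [6,8] − [2,8] + [2,6].
The 13×6 boundary matrix has rank 6 and Smith normal form diag(1,1,1,1,1,1).

From H_k ≅ ker(∂_k) / im(∂_{k+1}) we obtain:

  H_0: rank C_0 − rank ∂_1 = 8 − 6 = 2, and the invariant factors of ∂_1 are all 1, so H_0 ≅ Z^2.
  H_1: rank ker ∂_1 − rank ∂_2 = (13 − 6) − 6 = 1, and the invariant factors of ∂_2 are all 1, so H_1 ≅ Z.
  H_2: rank ker ∂_2 − rank ∂_3 = (6 − 6) − 0 = 0, and there is no ∂_3, so H_2 ≅ 0.

H_0 ≅ Z^2,  H_1 ≅ Z,  H_2 = 0.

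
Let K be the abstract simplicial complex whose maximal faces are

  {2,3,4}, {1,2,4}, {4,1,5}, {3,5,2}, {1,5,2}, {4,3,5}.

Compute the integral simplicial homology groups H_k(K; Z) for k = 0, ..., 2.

H_0 = Z,  H_1 = 0,  H_2 = Z.

Order the vertices as 1 < 2 < 3 < 4 < 5. Listing each simplex with vertices in this order, K has dimension 2 with simplices:

  0-simplices (5): [1], [2], [3], [4], [5]
  1-simplices (9): [1,2], [1,4], [1,5], [2,3], [2,4], [2,5], [3,4], [3,5], [4,5]
  2-simplices (6): [1,2,4], [1,2,5], [1,4,5], [2,3,4], [2,3,5], [3,4,5]

Hence C_0 ≅ Z^5, C_1 ≅ Z^9, C_2 ≅ Z^6.

∂_1: C_1 → C_0 sends each edge [p,q] (with p < q) to q − p.
This gives a 5×9 integer matrix of rank 4; reducing to Smith normal form yields diagonal entries (1,1,1,1).

The boundary map ∂_2: C_2 → C_1 maps a triangle to the signed sum of its edges. For instance
  ∂[1,2,5] = [2,5] − [1,5] + [1,2],
  ∂[1,4,5] = [4,5] − [1,5] + [1,4].
The 9×6 boundary matrix has rank 5 and Smith normal form diag(1,1,1,1,1).

Reading off H_k = ker ∂_k / im ∂_{k+1}:

  H_0: rank C_0 − rank ∂_1 = 5 − 4 = 1, and the invariant factors of ∂_1 are all 1, so H_0 ≅ Z.
  H_1: rank ker ∂_1 − rank ∂_2 = (9 − 4) − 5 = 0, and the invariant factors of ∂_2 are all 1, so H_1 ≅ 0.
  H_2: rank ker ∂_2 − rank ∂_3 = (6 − 5) − 0 = 1, and there is no ∂_3, so H_2 ≅ Z.

(K is a triangulation of the 2-sphere S^2.)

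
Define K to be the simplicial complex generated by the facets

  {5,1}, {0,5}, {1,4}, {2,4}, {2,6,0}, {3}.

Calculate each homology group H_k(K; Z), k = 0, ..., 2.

Fix the vertex order 0 < 1 < 2 < 3 < 4 < 5 < 6 and write every simplex with vertices in increasing order. Then dim K = 2 and the simplices of K are:

  0-simplices (7): [0], [1], [2], [3], [4], [5], [6]
  1-simplices (7): [0,2], [0,5], [0,6], [1,4], [1,5], [2,4], [2,6]
  2-simplices (1): [0,2,6]

Hence C_0 ≅ Z^7, C_1 ≅ Z^7, C_2 ≅ Z^1.

The boundary map ∂_1: C_1 → C_0 maps an edge to its endpoints' difference, ∂[p,q] = q − p.
This gives a 7×7 integer matrix of rank 5; reducing to Smith normal form yields diagonal entries (1,1,1,1,1).

The boundary map ∂_2: C_2 → C_1 sends each 2-simplex [p,q,r] to [q,r] − [p,r] + [p,q]. For instance
  ∂[0,2,6] = [2,6] − [0,6] + [0,2].
The 7×1 boundary matrix has rank 1 and Smith normal form diag(1).

Computing H_k = (kernel of ∂_k) / (image of ∂_{k+1}):

  H_0: rank C_0 − rank ∂_1 = 7 − 5 = 2, and the invariant factors of ∂_1 are all 1, so H_0 = Z^2.
  H_1: rank ker ∂_1 − rank ∂_2 = (7 − 5) − 1 = 1, and the invariant factors of ∂_2 are all 1, so H_1 = Z.
  H_2: rank ker ∂_2 − rank ∂_3 = (1 − 1) − 0 = 0, and there is no ∂_3, so H_2 = 0.

H_0 ≅ Z^2,  H_1 ≅ Z,  H_2 = 0.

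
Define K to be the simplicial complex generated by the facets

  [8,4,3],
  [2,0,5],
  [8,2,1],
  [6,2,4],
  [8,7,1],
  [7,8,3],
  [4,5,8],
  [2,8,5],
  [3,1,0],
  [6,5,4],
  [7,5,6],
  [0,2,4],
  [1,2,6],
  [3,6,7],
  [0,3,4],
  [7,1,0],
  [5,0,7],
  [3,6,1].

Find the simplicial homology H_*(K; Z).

H_0 = Z,  H_1 = Z × Z/2,  H_2 = 0.

Take the total order 0 < 1 < 2 < 3 < 4 < 5 < 6 < 7 < 8 on the vertex set. Then K (dimension 2) consists of the simplices:

  0-simplices (9): [0], [1], [2], [3], [4], [5], [6], [7], [8]
  1-simplices (27): (27 of them)
  2-simplices (18): [0,1,3], [0,1,7], [0,2,4], [0,2,5], [0,3,4], [0,5,7], [1,2,6], [1,2,8], [1,3,6], [1,7,8], [2,4,6], [2,5,8], [3,4,8], [3,6,7], [3,7,8], [4,5,6], [4,5,8], [5,6,7]

giving chain groups C_0 ≅ Z^9, C_1 ≅ Z^27, C_2 ≅ Z^18.

Boundary ∂_1: C_1 → C_0 sends each edge [p,q] (with p < q) to q − p. For instance
  ∂[1,2] = [2] − [1].
The 9×27 boundary matrix has rank 8 and Smith normal form diag(1,1,1,1,1,1,1,1).

The boundary map ∂_2: C_2 → C_1 acts by ∂[p,q,r] = [q,r] − [p,r] + [p,q]. For instance
  ∂[2,4,6] = [4,6] − [2,6] + [2,4],
  ∂[1,3,6] = [3,6] − [1,6] + [1,3].
This gives a 27×18 integer matrix of rank 18; reducing to Smith normal form yields diagonal entries (1,1,1,1,1,1,1,1,1,1,1,1,1,1,1,1,1,2).

Now H_k = ker ∂_k / im ∂_{k+1}, so:

  H_0: rank C_0 − rank ∂_1 = 9 − 8 = 1, and the invariant factors of ∂_1 are all 1, so H_0 ≅ Z.
  H_1: rank ker ∂_1 − rank ∂_2 = (27 − 8) − 18 = 1, and ∂_2 has invariant factor 2 > 1, so H_1 ≅ Z × Z/2.
  H_2: rank ker ∂_2 − rank ∂_3 = (18 − 18) − 0 = 0, and there is no ∂_3, so H_2 ≅ 0.

As a check, the Euler characteristic is 9 − 27 + 18 = 0, which agrees with 1 − 1 + 0 = 0.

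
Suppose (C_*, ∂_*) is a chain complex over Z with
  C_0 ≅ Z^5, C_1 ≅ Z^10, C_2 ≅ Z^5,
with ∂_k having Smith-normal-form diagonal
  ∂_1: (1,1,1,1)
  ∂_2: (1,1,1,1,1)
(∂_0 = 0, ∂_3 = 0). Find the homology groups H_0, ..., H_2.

H_0 ≅ Z,  H_1 ≅ Z,  H_2 = 0.

H_0: b_0 = 5 − 0 − 4 = 1; torsion from ∂_1 factors > 1: none. So H_0 ≅ Z.
H_1: b_1 = 10 − 4 − 5 = 1; torsion from ∂_2 factors > 1: none. So H_1 ≅ Z.
H_2: b_2 = 5 − 5 − 0 = 0; torsion from ∂_3 factors > 1: none. So H_2 ≅ 0.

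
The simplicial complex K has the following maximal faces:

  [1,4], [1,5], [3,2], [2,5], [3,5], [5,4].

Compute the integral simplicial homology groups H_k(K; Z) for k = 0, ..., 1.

Order the vertices as 1 < 2 < 3 < 4 < 5. Listing each simplex with vertices in this order, K has dimension 1 with simplices:

  0-simplices (5): [1], [2], [3], [4], [5]
  1-simplices (6): [1,4], [1,5], [2,3], [2,5], [3,5], [4,5]

so the chain groups are C_0 ≅ Z^5, C_1 ≅ Z^6.

∂_1: C_1 → C_0 is given by ∂[p,q] = [q] − [p].
This gives a 5×6 integer matrix of rank 4; reducing to Smith normal form yields diagonal entries (1,1,1,1).

Reading off H_k = ker ∂_k / im ∂_{k+1}:

  H_0: rank C_0 − rank ∂_1 = 5 − 4 = 1, and the invariant factors of ∂_1 are all 1, so H_0 = Z.
  H_1: rank ker ∂_1 − rank ∂_2 = (6 − 4) − 0 = 2, and there is no ∂_2, so H_1 = Z^2.

As a check, the Euler characteristic is 5 − 6 = -1, which agrees with 1 − 2 = -1.

H_0 = Z,  H_1 = Z^2.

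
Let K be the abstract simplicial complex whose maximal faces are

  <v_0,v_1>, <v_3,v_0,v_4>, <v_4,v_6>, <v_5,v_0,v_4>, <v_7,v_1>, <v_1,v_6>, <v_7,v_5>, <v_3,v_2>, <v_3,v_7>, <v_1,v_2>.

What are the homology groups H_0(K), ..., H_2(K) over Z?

H_0 ≅ Z,  H_1 ≅ Z^4,  H_2 = 0.

Order the vertices as v_0 < v_1 < v_2 < v_3 < v_4 < v_5 < v_6 < v_7. Listing each simplex with vertices in this order, K has dimension 2 with simplices:

  0-simplices (8): [v_0], [v_1], [v_2], [v_3], [v_4], [v_5], [v_6], [v_7]
  1-simplices (13): [v_0,v_1], [v_0,v_3], [v_0,v_4], [v_0,v_5], [v_1,v_2], [v_1,v_6], [v_1,v_7], [v_2,v_3], [v_3,v_4], [v_3,v_7], [v_4,v_5], [v_4,v_6], [v_5,v_7]
  2-simplices (2): [v_0,v_3,v_4], [v_0,v_4,v_5]

Hence C_0 ≅ Z^8, C_1 ≅ Z^13, C_2 ≅ Z^2.

Boundary ∂_1: C_1 → C_0 is given by ∂[p,q] = [q] − [p]. For instance
  ∂[v_5,v_7] = [v_7] − [v_5].
The resulting 8×13 matrix has rank 7, and its Smith normal form has invariant factors (1,1,1,1,1,1,1).

∂_2: C_2 → C_1 sends each 2-simplex [p,q,r] to [q,r] − [p,r] + [p,q]. For instance
  ∂[v_0,v_3,v_4] = [v_3,v_4] − [v_0,v_4] + [v_0,v_3],
  ∂[v_0,v_4,v_5] = [v_4,v_5] − [v_0,v_5] + [v_0,v_4].
The resulting 13×2 matrix has rank 2, and its Smith normal form has invariant factors (1,1).

Computing H_k = (kernel of ∂_k) / (image of ∂_{k+1}):

  H_0: rank C_0 − rank ∂_1 = 8 − 7 = 1, and the invariant factors of ∂_1 are all 1, so H_0 = Z.
  H_1: rank ker ∂_1 − rank ∂_2 = (13 − 7) − 2 = 4, and the invariant factors of ∂_2 are all 1, so H_1 = Z^4.
  H_2: rank ker ∂_2 − rank ∂_3 = (2 − 2) − 0 = 0, and there is no ∂_3, so H_2 = 0.

As a check, the Euler characteristic is 8 − 13 + 2 = -3, which agrees with 1 − 4 + 0 = -3.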